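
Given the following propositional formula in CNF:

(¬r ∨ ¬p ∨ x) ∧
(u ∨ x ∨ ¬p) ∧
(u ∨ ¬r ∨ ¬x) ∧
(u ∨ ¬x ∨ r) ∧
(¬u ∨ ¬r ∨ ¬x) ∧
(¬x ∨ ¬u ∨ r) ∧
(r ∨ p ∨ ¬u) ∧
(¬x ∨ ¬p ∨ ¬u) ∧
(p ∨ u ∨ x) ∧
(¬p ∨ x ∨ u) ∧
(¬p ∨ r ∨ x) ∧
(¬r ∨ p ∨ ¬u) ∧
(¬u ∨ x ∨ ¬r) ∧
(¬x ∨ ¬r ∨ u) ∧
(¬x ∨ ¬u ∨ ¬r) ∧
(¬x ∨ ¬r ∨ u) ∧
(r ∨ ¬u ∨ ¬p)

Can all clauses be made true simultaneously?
No

No, the formula is not satisfiable.

No assignment of truth values to the variables can make all 17 clauses true simultaneously.

The formula is UNSAT (unsatisfiable).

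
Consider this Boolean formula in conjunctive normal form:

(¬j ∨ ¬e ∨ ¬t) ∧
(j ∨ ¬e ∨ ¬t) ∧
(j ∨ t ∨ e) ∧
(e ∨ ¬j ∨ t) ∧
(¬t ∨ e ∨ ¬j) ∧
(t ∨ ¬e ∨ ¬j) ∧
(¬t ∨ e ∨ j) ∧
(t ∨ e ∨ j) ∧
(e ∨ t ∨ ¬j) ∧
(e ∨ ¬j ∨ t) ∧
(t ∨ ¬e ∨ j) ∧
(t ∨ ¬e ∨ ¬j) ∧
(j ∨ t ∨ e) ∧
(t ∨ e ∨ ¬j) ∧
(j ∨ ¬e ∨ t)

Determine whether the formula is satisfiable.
No

No, the formula is not satisfiable.

No assignment of truth values to the variables can make all 15 clauses true simultaneously.

The formula is UNSAT (unsatisfiable).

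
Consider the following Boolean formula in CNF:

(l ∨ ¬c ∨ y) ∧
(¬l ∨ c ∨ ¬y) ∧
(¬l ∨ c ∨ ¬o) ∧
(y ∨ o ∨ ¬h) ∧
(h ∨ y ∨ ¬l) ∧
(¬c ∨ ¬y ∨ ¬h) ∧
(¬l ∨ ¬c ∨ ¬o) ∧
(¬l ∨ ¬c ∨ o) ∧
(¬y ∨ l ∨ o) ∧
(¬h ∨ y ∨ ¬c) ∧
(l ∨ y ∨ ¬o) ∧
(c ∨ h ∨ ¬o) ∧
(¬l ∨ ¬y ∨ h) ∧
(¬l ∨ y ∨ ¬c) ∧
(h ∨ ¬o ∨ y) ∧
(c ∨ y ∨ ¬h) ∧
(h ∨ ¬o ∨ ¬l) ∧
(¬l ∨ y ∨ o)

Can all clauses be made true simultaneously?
Yes

Yes, the formula is satisfiable.

One satisfying assignment is: c=False, o=False, l=False, h=False, y=False

Verification: With this assignment, all 18 clauses evaluate to true.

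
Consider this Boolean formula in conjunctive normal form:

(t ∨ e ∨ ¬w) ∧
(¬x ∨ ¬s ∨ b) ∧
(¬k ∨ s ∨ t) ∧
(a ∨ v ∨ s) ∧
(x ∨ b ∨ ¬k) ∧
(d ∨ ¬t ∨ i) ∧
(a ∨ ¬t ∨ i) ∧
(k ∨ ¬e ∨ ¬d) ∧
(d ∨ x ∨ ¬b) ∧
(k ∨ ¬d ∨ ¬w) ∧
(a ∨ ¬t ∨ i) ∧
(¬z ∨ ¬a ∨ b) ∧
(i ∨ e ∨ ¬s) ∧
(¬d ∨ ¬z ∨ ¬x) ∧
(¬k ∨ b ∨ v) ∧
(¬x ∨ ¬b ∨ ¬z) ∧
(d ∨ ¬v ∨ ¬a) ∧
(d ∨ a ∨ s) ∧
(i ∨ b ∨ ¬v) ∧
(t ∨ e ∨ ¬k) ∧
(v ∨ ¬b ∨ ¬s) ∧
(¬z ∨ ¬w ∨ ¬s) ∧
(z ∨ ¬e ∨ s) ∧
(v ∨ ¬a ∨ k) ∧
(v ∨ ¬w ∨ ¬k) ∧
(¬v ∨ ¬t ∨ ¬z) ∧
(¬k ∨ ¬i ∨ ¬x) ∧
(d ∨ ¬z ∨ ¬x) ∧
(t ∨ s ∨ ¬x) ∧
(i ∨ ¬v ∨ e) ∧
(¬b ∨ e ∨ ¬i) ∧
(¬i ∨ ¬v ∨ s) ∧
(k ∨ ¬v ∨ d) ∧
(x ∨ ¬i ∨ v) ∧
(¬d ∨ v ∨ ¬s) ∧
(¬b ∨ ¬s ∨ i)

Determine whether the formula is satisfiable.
Yes

Yes, the formula is satisfiable.

One satisfying assignment is: x=False, d=False, s=True, w=False, v=False, k=False, e=True, b=False, a=False, t=False, i=False, z=False

Verification: With this assignment, all 36 clauses evaluate to true.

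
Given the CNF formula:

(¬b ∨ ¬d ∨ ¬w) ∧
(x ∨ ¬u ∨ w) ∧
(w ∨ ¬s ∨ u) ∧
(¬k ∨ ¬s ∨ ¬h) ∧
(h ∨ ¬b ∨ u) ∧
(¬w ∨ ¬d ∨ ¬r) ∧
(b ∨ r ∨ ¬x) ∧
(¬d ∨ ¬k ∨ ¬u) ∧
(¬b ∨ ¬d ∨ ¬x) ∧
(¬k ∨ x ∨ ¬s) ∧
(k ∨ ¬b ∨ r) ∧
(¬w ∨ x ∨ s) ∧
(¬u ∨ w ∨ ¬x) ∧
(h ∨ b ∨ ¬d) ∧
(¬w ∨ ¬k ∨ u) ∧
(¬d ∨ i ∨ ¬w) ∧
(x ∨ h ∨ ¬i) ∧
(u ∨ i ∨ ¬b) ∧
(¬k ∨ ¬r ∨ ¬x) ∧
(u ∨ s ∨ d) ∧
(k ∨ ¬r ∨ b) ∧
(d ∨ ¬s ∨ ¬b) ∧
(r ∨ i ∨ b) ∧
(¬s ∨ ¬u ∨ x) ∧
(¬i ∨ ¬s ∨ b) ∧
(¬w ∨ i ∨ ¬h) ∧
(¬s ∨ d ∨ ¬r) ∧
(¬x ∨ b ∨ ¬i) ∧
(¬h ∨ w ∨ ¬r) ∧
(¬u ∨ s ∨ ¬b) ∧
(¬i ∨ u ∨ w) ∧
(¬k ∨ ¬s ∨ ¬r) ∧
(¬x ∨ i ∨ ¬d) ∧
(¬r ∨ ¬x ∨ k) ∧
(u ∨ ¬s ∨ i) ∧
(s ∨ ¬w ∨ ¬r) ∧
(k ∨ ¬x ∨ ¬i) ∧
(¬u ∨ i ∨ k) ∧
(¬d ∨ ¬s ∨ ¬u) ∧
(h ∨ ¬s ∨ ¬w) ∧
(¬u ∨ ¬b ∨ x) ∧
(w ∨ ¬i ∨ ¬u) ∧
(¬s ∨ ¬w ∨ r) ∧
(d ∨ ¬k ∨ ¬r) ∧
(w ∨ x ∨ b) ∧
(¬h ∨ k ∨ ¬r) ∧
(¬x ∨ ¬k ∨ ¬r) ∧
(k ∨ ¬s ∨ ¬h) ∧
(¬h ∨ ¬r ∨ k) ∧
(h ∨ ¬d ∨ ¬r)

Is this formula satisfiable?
No

No, the formula is not satisfiable.

No assignment of truth values to the variables can make all 50 clauses true simultaneously.

The formula is UNSAT (unsatisfiable).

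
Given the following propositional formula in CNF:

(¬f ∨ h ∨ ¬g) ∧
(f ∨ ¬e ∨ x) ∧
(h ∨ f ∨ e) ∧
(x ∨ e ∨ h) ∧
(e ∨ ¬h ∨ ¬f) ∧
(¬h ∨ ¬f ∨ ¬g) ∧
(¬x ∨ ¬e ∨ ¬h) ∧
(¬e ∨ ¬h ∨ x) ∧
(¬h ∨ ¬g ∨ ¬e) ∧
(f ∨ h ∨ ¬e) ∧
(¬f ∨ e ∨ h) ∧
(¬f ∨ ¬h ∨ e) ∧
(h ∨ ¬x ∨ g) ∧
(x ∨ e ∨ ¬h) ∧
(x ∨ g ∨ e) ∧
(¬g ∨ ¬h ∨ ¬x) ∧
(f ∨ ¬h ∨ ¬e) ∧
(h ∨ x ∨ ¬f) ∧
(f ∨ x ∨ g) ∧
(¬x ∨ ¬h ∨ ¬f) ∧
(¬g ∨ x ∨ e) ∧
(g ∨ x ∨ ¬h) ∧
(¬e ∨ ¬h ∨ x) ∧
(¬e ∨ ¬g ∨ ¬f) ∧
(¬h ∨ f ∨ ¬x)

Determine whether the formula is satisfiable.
No

No, the formula is not satisfiable.

No assignment of truth values to the variables can make all 25 clauses true simultaneously.

The formula is UNSAT (unsatisfiable).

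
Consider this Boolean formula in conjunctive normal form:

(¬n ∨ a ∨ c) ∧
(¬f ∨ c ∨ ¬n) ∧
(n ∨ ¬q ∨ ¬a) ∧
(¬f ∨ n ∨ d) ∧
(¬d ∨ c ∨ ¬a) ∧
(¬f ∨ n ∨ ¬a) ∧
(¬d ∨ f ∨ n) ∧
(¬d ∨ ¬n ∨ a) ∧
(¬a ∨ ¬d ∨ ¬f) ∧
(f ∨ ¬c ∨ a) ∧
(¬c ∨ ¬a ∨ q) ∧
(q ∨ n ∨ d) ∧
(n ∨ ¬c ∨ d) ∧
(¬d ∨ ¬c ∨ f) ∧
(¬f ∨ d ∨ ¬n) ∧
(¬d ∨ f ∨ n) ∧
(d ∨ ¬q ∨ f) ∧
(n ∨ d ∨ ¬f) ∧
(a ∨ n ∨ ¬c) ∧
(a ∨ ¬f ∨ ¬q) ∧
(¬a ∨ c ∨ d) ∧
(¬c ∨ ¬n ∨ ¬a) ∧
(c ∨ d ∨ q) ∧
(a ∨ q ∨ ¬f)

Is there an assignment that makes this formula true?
No

No, the formula is not satisfiable.

No assignment of truth values to the variables can make all 24 clauses true simultaneously.

The formula is UNSAT (unsatisfiable).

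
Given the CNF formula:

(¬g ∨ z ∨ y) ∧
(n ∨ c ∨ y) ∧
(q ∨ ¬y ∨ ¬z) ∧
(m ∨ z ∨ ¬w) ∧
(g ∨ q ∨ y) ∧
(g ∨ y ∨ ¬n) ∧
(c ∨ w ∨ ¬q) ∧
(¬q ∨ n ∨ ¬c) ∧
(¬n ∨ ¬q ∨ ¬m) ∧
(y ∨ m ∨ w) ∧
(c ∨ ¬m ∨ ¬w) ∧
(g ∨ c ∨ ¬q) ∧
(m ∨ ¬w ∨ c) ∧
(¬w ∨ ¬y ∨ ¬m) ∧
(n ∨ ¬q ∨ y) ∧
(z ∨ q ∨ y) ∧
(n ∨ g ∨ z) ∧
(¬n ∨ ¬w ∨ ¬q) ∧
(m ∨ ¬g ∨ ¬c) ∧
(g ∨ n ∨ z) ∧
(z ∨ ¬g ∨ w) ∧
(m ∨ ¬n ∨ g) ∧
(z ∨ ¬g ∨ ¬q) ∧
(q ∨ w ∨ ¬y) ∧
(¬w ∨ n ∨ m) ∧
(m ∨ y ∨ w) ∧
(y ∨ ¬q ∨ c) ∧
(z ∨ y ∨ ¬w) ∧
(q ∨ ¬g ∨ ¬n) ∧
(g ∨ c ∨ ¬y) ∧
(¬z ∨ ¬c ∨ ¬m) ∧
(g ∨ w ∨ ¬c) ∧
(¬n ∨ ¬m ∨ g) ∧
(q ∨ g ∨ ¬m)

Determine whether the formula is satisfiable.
No

No, the formula is not satisfiable.

No assignment of truth values to the variables can make all 34 clauses true simultaneously.

The formula is UNSAT (unsatisfiable).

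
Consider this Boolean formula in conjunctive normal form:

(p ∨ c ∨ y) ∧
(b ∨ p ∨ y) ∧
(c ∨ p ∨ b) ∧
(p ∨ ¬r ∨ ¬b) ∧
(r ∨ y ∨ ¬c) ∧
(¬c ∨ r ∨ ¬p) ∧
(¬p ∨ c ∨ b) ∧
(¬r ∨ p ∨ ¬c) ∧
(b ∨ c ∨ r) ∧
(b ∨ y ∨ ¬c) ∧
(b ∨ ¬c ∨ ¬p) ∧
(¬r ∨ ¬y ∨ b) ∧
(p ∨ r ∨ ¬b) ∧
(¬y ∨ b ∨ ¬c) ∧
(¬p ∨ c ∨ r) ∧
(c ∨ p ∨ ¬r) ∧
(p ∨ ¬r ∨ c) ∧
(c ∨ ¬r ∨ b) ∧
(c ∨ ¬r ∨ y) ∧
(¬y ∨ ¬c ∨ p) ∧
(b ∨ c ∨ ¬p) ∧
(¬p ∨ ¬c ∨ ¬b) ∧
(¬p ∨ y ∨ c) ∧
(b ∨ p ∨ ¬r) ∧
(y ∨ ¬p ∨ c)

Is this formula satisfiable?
Yes

Yes, the formula is satisfiable.

One satisfying assignment is: b=True, p=True, r=True, c=False, y=True

Verification: With this assignment, all 25 clauses evaluate to true.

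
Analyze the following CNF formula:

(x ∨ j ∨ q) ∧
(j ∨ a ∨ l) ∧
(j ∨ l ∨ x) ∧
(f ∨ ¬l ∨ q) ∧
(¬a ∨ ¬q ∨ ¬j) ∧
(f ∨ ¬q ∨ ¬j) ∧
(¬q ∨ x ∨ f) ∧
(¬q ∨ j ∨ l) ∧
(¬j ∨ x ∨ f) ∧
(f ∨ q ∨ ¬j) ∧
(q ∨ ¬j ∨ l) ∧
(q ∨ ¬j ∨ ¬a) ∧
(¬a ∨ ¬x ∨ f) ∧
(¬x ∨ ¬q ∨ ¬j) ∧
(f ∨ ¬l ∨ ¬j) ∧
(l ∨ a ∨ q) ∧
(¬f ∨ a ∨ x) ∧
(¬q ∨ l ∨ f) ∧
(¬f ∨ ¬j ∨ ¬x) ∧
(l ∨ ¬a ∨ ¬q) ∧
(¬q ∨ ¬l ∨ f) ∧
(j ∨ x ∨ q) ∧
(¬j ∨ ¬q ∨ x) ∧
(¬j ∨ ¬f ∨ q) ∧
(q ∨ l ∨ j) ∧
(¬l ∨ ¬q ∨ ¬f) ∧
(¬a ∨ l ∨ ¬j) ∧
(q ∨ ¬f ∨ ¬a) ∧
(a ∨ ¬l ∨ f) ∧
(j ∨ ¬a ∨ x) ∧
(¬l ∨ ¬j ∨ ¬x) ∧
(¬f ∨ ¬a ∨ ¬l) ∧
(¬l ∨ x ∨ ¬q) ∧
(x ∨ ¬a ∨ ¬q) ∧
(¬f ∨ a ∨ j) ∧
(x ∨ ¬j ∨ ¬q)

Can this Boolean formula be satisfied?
No

No, the formula is not satisfiable.

No assignment of truth values to the variables can make all 36 clauses true simultaneously.

The formula is UNSAT (unsatisfiable).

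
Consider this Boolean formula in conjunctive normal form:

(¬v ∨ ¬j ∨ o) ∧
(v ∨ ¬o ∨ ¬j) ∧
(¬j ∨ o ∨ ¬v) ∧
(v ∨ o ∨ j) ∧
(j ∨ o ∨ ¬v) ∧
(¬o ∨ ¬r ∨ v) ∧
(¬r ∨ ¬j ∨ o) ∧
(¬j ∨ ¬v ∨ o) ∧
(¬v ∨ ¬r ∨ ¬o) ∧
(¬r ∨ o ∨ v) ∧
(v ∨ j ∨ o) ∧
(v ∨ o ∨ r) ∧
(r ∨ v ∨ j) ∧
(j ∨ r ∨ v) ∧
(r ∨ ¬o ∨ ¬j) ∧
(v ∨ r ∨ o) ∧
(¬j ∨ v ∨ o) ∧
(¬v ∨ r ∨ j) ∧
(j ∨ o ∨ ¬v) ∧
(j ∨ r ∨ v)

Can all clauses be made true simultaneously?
No

No, the formula is not satisfiable.

No assignment of truth values to the variables can make all 20 clauses true simultaneously.

The formula is UNSAT (unsatisfiable).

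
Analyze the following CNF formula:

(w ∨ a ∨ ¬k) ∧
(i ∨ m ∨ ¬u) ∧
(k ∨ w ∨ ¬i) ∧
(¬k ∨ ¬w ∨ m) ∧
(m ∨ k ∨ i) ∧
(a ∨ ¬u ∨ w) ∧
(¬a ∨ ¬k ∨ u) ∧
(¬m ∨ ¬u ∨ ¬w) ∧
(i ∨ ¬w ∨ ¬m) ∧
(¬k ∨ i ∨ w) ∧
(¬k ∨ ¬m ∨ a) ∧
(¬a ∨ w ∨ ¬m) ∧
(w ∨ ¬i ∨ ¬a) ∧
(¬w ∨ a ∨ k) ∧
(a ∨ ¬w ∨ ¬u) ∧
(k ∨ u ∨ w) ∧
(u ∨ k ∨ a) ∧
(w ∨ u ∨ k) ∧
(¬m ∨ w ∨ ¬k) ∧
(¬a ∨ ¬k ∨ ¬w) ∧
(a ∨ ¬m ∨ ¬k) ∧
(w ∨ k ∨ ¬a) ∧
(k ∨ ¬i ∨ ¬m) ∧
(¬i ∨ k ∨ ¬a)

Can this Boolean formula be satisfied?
No

No, the formula is not satisfiable.

No assignment of truth values to the variables can make all 24 clauses true simultaneously.

The formula is UNSAT (unsatisfiable).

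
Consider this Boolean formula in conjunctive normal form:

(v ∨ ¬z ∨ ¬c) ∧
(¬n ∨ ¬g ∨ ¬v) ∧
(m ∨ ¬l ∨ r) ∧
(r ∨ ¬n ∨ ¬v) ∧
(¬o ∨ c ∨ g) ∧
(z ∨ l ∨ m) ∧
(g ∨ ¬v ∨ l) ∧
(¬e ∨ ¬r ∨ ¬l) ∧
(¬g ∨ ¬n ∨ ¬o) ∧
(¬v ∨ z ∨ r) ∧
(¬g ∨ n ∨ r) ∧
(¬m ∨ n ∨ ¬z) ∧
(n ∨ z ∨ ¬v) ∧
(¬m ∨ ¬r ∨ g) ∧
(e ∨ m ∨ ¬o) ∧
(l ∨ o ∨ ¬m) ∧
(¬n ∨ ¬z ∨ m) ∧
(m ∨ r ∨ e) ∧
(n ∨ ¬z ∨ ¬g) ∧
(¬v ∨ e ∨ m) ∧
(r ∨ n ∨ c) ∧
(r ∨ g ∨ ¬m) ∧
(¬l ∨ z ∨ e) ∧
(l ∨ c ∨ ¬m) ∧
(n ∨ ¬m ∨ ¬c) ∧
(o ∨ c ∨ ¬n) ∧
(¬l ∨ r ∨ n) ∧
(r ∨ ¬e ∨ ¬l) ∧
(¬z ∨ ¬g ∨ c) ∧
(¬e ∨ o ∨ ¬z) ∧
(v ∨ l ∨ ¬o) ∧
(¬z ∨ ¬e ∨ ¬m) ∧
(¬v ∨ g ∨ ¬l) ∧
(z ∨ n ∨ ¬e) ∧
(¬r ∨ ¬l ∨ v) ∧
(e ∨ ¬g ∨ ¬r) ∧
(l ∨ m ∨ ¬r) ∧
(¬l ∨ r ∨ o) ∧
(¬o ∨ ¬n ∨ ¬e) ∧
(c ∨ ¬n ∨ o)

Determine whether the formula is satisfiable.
No

No, the formula is not satisfiable.

No assignment of truth values to the variables can make all 40 clauses true simultaneously.

The formula is UNSAT (unsatisfiable).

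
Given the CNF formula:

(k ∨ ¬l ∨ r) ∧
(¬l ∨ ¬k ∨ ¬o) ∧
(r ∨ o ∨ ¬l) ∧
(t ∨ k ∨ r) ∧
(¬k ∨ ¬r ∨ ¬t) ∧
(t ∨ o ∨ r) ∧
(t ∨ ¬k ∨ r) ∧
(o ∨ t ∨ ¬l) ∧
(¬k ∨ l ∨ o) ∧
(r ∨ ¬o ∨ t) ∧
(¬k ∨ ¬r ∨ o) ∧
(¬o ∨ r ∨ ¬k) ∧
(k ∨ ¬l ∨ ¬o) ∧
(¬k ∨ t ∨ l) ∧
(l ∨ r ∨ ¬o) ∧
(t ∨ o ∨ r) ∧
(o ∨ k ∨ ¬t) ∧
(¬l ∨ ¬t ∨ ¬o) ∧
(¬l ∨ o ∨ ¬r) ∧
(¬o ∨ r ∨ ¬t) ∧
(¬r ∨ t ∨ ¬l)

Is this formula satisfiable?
Yes

Yes, the formula is satisfiable.

One satisfying assignment is: o=False, t=False, l=False, r=True, k=False

Verification: With this assignment, all 21 clauses evaluate to true.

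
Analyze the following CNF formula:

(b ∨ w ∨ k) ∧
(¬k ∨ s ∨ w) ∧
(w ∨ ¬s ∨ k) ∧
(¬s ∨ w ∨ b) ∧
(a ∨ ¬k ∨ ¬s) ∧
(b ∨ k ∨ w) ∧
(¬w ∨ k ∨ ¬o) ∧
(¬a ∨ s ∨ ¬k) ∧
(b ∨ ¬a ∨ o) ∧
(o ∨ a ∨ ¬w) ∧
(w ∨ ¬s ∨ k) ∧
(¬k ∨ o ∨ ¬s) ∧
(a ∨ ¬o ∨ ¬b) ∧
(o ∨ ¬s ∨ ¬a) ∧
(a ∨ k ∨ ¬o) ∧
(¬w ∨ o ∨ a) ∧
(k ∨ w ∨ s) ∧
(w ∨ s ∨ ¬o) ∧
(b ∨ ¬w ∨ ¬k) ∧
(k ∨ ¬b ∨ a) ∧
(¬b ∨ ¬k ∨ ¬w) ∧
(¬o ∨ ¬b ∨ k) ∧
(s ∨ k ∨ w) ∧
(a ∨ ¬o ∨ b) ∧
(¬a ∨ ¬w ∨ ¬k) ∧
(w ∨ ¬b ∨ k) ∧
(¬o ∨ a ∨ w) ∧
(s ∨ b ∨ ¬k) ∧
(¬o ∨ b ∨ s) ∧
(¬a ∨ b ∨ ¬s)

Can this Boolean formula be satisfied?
Yes

Yes, the formula is satisfiable.

One satisfying assignment is: b=True, s=False, o=False, w=True, a=True, k=False

Verification: With this assignment, all 30 clauses evaluate to true.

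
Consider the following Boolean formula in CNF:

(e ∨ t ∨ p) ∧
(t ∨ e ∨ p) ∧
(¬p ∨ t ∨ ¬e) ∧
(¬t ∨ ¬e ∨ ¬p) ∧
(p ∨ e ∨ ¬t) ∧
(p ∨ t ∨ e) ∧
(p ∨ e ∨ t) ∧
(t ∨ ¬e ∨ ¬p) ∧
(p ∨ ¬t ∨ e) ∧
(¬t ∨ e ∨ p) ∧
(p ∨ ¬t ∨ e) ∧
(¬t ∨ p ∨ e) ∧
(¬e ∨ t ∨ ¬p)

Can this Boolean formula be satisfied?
Yes

Yes, the formula is satisfiable.

One satisfying assignment is: t=False, e=False, p=True

Verification: With this assignment, all 13 clauses evaluate to true.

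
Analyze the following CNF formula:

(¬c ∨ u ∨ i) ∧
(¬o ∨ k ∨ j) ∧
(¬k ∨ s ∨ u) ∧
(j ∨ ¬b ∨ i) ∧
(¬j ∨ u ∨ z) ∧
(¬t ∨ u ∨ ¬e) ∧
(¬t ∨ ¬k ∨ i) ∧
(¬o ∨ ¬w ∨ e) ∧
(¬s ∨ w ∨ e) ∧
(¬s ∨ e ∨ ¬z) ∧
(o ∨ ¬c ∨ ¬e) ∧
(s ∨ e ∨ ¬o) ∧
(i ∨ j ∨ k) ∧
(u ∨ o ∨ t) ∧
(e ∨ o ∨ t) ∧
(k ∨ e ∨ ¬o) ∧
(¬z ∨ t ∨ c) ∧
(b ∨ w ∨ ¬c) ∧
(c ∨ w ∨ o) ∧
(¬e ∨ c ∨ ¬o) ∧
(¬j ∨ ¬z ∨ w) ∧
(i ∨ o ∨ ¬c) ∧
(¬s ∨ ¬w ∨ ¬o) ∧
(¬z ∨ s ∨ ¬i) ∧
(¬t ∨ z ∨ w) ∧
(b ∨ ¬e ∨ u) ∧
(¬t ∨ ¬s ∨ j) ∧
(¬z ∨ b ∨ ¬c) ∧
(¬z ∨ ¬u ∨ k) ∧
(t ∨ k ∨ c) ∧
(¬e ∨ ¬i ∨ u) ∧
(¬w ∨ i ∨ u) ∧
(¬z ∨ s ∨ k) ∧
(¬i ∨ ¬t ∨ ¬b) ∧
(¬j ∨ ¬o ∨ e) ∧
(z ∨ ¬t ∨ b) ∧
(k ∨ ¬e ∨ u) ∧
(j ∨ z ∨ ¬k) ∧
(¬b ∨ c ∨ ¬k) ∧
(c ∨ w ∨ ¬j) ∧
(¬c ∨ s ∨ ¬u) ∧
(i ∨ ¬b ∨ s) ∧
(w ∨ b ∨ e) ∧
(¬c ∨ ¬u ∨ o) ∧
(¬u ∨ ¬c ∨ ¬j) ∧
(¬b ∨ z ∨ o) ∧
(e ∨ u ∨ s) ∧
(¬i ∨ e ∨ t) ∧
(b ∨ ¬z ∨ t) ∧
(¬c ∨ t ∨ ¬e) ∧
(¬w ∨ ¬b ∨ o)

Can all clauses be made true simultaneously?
Yes

Yes, the formula is satisfiable.

One satisfying assignment is: c=False, w=True, e=True, k=True, o=False, b=False, z=False, j=True, s=False, t=False, u=True, i=True

Verification: With this assignment, all 51 clauses evaluate to true.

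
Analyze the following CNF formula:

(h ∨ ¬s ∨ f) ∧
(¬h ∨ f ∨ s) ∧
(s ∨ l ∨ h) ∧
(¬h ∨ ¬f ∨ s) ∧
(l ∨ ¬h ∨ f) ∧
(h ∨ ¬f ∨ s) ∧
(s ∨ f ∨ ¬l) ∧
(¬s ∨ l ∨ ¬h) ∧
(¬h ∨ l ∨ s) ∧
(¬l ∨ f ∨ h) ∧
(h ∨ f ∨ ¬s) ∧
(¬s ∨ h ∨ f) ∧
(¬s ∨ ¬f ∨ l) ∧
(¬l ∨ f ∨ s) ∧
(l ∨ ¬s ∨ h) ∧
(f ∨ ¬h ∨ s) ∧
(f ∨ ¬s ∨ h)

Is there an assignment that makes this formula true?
Yes

Yes, the formula is satisfiable.

One satisfying assignment is: s=True, f=True, h=False, l=True

Verification: With this assignment, all 17 clauses evaluate to true.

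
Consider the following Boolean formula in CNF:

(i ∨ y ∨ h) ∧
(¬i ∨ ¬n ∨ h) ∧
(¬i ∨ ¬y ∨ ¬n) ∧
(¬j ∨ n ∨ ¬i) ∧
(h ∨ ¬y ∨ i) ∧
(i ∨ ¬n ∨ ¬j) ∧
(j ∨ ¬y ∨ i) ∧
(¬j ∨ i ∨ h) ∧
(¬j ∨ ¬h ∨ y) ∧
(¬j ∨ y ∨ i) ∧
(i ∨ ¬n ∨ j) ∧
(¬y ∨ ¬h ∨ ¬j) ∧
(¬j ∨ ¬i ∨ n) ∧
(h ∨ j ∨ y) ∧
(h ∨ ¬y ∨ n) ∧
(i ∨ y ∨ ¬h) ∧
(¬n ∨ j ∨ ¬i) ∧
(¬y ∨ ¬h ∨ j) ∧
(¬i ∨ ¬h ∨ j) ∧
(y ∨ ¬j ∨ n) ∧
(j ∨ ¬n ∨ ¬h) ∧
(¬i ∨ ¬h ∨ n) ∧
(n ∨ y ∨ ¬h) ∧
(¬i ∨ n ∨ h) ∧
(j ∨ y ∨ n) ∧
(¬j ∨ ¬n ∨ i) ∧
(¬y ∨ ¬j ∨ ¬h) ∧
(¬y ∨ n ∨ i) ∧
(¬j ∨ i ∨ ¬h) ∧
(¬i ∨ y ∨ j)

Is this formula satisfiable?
No

No, the formula is not satisfiable.

No assignment of truth values to the variables can make all 30 clauses true simultaneously.

The formula is UNSAT (unsatisfiable).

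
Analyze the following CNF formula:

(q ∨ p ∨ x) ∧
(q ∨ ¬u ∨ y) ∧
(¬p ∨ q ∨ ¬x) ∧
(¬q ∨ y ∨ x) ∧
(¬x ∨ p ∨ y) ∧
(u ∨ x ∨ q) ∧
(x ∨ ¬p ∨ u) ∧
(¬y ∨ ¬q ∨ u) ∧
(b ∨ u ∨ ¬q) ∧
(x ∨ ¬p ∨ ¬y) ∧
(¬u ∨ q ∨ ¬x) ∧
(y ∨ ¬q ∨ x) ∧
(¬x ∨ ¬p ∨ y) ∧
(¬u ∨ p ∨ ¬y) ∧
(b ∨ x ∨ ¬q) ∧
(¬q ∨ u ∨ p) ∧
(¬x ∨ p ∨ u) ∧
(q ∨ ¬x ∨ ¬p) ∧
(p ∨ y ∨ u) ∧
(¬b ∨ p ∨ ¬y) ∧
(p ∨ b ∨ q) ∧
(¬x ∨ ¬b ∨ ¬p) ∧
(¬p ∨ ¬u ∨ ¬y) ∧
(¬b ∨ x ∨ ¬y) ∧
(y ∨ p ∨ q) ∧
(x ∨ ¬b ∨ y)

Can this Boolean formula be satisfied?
No

No, the formula is not satisfiable.

No assignment of truth values to the variables can make all 26 clauses true simultaneously.

The formula is UNSAT (unsatisfiable).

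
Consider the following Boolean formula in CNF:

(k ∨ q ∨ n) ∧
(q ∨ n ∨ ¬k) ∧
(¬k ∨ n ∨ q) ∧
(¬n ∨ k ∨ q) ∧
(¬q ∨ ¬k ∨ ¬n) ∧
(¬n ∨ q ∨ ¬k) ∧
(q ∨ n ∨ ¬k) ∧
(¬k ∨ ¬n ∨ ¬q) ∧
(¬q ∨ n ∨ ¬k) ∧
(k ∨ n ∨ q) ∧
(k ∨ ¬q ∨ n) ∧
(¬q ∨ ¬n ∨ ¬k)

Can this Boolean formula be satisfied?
Yes

Yes, the formula is satisfiable.

One satisfying assignment is: n=True, q=True, k=False

Verification: With this assignment, all 12 clauses evaluate to true.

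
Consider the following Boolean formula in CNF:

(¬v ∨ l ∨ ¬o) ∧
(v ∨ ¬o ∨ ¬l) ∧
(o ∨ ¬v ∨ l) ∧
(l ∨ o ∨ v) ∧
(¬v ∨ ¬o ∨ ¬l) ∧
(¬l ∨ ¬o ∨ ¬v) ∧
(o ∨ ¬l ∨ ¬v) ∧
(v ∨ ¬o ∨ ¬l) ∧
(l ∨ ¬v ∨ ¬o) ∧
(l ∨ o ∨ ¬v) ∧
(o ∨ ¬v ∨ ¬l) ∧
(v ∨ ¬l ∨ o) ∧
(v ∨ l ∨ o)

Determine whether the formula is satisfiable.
Yes

Yes, the formula is satisfiable.

One satisfying assignment is: o=True, v=False, l=False

Verification: With this assignment, all 13 clauses evaluate to true.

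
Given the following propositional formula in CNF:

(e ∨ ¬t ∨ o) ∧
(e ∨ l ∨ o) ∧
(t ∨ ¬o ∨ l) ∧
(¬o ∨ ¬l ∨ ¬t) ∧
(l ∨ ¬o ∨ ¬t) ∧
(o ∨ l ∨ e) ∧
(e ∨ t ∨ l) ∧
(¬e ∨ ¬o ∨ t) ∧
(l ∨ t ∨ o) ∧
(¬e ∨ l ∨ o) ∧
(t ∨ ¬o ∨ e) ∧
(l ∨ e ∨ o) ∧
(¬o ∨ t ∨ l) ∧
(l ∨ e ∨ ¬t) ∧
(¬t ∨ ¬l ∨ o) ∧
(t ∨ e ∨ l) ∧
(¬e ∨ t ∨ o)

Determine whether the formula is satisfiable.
Yes

Yes, the formula is satisfiable.

One satisfying assignment is: o=False, l=True, t=False, e=False

Verification: With this assignment, all 17 clauses evaluate to true.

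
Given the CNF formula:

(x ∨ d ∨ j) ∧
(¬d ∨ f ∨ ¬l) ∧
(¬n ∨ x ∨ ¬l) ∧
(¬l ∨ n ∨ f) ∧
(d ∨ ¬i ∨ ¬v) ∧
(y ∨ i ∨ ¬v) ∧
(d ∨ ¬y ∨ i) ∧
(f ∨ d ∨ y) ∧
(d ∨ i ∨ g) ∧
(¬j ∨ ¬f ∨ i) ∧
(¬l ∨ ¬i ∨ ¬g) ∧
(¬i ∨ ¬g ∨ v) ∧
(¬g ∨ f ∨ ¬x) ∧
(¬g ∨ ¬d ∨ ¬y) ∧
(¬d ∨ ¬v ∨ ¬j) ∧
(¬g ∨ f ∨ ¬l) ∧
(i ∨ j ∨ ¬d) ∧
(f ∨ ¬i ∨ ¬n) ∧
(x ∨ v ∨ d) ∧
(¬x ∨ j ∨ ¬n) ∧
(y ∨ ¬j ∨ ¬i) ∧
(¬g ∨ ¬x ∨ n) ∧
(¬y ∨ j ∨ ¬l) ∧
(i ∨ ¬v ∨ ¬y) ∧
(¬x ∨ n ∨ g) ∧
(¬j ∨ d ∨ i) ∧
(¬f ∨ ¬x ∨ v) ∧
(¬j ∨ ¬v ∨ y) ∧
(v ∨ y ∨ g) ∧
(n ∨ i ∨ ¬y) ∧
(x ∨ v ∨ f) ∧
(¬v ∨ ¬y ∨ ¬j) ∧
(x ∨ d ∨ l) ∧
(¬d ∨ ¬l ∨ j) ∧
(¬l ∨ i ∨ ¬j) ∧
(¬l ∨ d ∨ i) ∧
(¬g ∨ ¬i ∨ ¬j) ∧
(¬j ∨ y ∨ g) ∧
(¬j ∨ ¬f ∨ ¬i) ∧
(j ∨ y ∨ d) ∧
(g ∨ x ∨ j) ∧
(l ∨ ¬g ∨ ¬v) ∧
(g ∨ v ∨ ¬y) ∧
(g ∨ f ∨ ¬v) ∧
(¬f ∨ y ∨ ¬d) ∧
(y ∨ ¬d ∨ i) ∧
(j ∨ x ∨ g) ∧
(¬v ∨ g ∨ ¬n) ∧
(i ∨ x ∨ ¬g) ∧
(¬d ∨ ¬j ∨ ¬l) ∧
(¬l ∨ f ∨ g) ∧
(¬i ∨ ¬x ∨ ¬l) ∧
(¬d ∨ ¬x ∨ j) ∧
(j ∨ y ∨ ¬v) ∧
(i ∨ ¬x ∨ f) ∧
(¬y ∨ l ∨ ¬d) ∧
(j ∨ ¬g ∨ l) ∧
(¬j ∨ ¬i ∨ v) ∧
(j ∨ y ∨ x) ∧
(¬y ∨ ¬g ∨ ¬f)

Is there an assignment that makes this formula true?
No

No, the formula is not satisfiable.

No assignment of truth values to the variables can make all 60 clauses true simultaneously.

The formula is UNSAT (unsatisfiable).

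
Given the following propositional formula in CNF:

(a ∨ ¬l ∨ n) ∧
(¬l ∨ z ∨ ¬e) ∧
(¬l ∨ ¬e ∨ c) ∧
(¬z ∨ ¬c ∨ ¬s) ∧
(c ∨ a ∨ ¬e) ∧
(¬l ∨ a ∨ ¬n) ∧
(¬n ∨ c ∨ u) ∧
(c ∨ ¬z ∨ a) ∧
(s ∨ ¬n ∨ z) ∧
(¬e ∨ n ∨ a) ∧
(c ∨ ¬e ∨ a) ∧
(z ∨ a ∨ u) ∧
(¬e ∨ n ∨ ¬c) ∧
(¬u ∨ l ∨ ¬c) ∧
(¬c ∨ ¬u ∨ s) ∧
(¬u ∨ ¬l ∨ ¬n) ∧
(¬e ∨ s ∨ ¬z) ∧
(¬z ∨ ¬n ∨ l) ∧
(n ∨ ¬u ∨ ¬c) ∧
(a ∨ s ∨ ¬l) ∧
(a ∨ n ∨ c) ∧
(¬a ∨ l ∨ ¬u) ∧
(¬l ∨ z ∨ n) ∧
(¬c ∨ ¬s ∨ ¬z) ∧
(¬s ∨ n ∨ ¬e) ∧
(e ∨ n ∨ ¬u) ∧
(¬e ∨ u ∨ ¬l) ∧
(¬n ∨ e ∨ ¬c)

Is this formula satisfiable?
Yes

Yes, the formula is satisfiable.

One satisfying assignment is: e=False, z=False, u=False, l=False, s=False, n=False, c=False, a=True

Verification: With this assignment, all 28 clauses evaluate to true.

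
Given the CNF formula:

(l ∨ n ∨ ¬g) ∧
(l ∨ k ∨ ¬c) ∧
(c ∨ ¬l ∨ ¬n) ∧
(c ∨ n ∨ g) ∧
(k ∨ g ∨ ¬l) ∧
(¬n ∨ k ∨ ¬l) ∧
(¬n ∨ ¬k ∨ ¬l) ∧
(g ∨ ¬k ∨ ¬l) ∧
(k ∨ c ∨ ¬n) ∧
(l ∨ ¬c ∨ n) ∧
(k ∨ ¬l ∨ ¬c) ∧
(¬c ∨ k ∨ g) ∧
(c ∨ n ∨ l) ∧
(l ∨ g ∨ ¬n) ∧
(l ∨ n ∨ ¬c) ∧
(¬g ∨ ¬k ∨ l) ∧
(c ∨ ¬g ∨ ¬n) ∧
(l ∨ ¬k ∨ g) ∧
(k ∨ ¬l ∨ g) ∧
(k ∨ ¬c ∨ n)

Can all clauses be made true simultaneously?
Yes

Yes, the formula is satisfiable.

One satisfying assignment is: n=False, c=False, g=True, l=True, k=False

Verification: With this assignment, all 20 clauses evaluate to true.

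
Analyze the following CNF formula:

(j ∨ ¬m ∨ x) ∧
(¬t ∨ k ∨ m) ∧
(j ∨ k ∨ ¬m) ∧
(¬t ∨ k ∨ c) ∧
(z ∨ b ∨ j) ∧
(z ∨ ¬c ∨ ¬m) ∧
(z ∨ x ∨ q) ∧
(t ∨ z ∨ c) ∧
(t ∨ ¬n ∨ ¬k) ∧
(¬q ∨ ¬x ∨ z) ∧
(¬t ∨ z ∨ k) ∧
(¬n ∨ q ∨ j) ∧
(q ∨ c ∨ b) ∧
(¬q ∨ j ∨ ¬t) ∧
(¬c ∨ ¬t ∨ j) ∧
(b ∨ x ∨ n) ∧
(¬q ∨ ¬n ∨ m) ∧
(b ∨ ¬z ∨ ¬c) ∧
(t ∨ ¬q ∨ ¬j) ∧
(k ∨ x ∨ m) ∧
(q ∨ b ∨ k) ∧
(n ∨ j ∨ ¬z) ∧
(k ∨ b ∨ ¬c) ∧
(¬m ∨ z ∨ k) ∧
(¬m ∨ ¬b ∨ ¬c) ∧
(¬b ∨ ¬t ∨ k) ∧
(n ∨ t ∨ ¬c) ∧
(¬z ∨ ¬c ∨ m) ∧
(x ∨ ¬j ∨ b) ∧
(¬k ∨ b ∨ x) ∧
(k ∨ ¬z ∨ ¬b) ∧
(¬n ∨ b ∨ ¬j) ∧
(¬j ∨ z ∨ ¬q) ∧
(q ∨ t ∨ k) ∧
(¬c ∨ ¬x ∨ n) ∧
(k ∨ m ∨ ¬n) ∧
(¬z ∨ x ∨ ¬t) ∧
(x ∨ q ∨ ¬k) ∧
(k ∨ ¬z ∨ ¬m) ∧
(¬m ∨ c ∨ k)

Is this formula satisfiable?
Yes

Yes, the formula is satisfiable.

One satisfying assignment is: c=False, n=False, q=True, m=False, x=True, b=False, z=True, k=True, t=True, j=True

Verification: With this assignment, all 40 clauses evaluate to true.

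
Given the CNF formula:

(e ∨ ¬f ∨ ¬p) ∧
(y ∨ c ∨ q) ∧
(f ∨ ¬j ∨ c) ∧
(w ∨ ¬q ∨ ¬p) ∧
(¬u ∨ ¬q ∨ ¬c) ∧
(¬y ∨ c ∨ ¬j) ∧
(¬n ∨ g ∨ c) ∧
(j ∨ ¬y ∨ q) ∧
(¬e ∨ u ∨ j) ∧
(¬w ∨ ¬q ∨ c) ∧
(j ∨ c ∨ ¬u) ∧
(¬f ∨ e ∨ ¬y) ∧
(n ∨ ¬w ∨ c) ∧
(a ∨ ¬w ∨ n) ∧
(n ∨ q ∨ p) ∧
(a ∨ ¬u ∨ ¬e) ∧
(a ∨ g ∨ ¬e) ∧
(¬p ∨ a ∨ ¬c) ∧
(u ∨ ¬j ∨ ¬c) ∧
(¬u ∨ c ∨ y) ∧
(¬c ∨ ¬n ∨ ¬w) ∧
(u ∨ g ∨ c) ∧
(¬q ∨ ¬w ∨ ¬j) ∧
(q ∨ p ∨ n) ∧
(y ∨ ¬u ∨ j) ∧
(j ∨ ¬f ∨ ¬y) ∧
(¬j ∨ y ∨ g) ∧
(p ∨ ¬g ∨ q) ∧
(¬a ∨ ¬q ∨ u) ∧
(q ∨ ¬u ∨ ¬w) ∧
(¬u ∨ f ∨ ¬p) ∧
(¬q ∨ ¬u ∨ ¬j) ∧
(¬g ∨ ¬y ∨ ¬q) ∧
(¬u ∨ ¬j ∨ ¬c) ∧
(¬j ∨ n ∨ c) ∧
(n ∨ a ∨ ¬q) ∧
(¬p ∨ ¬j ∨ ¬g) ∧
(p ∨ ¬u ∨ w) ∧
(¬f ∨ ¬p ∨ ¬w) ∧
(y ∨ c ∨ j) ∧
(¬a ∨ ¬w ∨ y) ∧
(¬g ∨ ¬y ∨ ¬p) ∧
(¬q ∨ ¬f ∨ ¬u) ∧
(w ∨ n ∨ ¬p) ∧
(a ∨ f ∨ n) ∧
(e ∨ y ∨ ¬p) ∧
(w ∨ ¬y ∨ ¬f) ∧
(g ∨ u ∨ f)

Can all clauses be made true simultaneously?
Yes

Yes, the formula is satisfiable.

One satisfying assignment is: w=False, c=True, p=False, f=True, u=False, g=False, e=False, y=False, j=False, q=False, n=True, a=False

Verification: With this assignment, all 48 clauses evaluate to true.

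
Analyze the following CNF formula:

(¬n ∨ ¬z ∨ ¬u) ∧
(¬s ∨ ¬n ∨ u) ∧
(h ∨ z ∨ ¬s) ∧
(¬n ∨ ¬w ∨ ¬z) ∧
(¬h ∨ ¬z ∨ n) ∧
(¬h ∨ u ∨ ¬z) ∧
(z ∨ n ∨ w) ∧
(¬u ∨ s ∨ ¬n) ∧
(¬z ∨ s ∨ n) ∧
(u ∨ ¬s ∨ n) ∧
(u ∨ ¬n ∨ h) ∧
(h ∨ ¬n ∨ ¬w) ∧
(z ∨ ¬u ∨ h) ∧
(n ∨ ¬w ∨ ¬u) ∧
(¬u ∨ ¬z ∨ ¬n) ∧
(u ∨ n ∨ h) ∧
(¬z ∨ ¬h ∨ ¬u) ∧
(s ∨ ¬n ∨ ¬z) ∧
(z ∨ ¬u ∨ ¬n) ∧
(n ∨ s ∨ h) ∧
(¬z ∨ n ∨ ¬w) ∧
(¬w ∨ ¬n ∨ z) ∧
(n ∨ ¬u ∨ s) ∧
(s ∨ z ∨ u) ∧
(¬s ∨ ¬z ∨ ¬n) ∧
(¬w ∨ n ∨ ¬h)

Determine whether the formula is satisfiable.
Yes

Yes, the formula is satisfiable.

One satisfying assignment is: z=True, s=True, n=False, w=False, h=False, u=True

Verification: With this assignment, all 26 clauses evaluate to true.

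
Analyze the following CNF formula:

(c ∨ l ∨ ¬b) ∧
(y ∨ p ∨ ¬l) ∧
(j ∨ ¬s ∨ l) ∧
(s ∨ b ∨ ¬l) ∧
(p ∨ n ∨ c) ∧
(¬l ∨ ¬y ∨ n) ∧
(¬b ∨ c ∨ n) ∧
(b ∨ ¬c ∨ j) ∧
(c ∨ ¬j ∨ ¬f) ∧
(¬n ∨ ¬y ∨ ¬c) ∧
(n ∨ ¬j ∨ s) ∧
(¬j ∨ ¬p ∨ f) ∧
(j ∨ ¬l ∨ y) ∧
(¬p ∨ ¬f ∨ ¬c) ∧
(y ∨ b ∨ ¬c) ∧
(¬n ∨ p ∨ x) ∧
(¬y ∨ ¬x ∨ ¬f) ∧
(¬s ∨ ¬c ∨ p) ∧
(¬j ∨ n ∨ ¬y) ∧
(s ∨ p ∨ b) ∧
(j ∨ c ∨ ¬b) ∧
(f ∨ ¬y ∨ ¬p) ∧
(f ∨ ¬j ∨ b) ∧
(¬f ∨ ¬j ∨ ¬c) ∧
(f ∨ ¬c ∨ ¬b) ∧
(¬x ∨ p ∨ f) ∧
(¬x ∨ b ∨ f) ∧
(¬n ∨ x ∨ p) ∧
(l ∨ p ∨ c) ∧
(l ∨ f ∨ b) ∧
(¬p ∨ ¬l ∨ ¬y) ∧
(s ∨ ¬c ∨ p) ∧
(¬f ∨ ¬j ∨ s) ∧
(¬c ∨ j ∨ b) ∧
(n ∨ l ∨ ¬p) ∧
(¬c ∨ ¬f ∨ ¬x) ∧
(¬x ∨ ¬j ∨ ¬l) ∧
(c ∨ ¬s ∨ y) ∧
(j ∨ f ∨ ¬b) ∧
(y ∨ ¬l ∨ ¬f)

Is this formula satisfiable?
Yes

Yes, the formula is satisfiable.

One satisfying assignment is: f=True, n=True, x=True, y=False, l=False, p=True, c=False, j=False, s=False, b=False

Verification: With this assignment, all 40 clauses evaluate to true.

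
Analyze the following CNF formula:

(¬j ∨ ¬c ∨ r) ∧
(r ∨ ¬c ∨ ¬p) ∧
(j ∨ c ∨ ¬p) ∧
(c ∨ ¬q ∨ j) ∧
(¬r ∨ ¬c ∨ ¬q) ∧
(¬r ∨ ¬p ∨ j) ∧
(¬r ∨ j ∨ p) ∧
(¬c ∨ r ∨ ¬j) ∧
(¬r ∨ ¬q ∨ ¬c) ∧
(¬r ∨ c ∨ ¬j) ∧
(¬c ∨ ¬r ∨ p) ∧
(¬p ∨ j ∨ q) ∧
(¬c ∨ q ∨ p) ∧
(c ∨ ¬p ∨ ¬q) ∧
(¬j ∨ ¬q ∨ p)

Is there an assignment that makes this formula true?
Yes

Yes, the formula is satisfiable.

One satisfying assignment is: p=False, r=False, q=False, j=False, c=False

Verification: With this assignment, all 15 clauses evaluate to true.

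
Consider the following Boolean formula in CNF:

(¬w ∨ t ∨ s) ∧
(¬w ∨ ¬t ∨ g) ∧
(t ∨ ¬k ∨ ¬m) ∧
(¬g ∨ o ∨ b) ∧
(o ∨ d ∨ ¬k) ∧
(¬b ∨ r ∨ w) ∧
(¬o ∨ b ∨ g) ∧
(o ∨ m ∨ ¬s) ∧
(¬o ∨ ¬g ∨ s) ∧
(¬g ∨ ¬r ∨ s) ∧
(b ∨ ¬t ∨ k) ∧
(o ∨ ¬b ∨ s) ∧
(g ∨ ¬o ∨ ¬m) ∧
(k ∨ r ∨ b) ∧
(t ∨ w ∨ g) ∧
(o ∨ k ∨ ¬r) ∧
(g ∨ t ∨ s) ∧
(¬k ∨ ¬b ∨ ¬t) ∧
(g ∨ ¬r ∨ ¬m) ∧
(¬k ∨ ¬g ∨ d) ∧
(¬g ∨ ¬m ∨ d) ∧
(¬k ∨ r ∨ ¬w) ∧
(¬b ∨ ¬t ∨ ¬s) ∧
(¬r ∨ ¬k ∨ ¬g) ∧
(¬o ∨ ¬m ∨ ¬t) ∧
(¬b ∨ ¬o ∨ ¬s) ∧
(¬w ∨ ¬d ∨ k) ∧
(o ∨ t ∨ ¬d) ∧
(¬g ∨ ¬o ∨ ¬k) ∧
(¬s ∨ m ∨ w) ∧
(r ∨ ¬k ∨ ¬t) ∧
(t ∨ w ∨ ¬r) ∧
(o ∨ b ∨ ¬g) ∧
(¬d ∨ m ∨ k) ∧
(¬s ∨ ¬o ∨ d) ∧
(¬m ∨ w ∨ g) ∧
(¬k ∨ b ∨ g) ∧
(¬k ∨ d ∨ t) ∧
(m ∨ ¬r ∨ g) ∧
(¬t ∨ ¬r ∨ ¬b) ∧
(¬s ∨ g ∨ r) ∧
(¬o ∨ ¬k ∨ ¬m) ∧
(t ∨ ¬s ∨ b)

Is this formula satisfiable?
No

No, the formula is not satisfiable.

No assignment of truth values to the variables can make all 43 clauses true simultaneously.

The formula is UNSAT (unsatisfiable).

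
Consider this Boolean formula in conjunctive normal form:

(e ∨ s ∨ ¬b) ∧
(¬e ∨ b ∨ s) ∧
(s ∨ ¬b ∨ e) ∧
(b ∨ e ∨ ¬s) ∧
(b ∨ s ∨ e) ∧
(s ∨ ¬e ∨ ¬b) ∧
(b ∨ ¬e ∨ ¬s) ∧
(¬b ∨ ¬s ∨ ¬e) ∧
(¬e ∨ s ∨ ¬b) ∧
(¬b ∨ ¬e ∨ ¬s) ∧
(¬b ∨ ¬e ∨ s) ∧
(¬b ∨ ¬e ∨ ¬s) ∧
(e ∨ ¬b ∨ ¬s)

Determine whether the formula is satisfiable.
No

No, the formula is not satisfiable.

No assignment of truth values to the variables can make all 13 clauses true simultaneously.

The formula is UNSAT (unsatisfiable).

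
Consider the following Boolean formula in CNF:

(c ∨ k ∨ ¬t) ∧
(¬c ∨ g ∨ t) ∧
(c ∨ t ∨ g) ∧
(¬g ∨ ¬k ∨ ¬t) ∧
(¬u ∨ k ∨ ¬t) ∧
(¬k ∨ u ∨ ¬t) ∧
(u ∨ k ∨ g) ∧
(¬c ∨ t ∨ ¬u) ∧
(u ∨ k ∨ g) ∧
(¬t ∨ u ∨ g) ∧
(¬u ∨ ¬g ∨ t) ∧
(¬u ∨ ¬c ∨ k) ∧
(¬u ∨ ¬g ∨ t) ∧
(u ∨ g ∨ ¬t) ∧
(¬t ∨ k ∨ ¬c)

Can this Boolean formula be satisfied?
Yes

Yes, the formula is satisfiable.

One satisfying assignment is: c=False, u=False, k=False, t=False, g=True

Verification: With this assignment, all 15 clauses evaluate to true.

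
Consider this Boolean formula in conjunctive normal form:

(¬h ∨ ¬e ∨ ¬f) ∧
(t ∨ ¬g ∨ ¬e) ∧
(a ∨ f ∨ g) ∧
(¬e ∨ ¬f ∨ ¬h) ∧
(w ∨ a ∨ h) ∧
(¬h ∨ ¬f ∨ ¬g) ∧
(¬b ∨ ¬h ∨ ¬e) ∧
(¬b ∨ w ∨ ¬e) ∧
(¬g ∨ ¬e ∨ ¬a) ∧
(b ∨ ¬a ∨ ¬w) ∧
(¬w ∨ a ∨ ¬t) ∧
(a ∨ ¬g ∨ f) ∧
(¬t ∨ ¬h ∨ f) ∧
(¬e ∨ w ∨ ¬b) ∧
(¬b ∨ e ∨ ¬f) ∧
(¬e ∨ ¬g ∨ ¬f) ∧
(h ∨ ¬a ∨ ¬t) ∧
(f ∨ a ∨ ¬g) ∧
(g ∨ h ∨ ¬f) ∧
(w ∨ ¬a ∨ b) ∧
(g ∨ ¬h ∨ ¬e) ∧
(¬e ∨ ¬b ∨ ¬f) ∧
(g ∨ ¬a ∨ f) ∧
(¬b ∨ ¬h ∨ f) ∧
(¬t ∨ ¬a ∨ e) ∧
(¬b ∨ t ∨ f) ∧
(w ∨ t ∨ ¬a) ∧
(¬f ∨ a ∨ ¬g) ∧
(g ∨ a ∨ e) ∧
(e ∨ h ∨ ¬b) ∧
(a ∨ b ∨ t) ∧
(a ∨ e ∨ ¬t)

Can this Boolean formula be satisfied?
No

No, the formula is not satisfiable.

No assignment of truth values to the variables can make all 32 clauses true simultaneously.

The formula is UNSAT (unsatisfiable).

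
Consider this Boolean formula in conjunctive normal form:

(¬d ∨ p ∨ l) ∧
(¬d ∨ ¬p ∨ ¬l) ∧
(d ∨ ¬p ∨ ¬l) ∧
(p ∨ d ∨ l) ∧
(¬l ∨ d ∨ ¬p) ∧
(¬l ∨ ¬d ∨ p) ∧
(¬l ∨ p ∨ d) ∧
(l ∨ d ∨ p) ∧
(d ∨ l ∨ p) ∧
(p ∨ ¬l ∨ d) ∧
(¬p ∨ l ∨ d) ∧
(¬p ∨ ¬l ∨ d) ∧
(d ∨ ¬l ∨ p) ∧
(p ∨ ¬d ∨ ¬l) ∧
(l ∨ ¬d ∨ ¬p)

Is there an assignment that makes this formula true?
No

No, the formula is not satisfiable.

No assignment of truth values to the variables can make all 15 clauses true simultaneously.

The formula is UNSAT (unsatisfiable).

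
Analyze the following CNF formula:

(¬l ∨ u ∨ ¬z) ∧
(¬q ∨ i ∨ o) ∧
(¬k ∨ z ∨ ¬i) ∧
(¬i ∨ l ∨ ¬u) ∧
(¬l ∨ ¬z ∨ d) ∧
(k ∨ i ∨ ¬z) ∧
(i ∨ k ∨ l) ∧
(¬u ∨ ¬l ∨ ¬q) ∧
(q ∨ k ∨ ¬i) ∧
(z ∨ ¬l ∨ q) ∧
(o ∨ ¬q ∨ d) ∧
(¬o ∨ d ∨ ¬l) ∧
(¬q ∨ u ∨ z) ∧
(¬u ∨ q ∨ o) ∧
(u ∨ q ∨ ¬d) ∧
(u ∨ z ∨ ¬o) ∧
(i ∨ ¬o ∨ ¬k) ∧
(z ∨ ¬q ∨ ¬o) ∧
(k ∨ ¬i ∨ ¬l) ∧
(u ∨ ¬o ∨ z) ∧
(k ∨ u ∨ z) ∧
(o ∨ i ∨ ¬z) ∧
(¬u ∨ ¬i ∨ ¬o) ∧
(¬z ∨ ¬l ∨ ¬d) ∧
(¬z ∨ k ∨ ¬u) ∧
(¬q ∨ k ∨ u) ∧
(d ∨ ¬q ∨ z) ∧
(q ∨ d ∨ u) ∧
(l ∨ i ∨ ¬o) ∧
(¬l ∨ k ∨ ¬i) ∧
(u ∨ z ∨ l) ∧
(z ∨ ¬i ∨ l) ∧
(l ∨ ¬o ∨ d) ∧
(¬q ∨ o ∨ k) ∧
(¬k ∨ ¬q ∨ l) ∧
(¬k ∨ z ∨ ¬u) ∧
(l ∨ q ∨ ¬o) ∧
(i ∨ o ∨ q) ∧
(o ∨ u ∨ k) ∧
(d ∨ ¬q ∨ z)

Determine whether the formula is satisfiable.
No

No, the formula is not satisfiable.

No assignment of truth values to the variables can make all 40 clauses true simultaneously.

The formula is UNSAT (unsatisfiable).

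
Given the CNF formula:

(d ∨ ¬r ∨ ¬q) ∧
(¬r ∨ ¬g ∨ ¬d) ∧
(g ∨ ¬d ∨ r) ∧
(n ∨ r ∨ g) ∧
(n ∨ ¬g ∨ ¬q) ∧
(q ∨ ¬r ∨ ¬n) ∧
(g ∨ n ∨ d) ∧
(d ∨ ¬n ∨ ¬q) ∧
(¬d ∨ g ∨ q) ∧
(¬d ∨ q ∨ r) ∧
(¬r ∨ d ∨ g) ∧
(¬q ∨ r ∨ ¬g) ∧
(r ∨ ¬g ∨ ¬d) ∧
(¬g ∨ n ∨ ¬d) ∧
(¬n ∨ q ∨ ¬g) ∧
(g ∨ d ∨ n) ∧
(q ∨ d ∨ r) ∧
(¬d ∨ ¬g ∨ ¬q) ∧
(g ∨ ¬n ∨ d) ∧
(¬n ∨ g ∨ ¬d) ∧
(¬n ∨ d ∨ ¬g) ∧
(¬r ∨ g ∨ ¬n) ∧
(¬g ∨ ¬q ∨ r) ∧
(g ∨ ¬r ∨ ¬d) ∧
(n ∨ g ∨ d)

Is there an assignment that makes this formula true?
Yes

Yes, the formula is satisfiable.

One satisfying assignment is: r=True, n=False, g=True, q=False, d=False

Verification: With this assignment, all 25 clauses evaluate to true.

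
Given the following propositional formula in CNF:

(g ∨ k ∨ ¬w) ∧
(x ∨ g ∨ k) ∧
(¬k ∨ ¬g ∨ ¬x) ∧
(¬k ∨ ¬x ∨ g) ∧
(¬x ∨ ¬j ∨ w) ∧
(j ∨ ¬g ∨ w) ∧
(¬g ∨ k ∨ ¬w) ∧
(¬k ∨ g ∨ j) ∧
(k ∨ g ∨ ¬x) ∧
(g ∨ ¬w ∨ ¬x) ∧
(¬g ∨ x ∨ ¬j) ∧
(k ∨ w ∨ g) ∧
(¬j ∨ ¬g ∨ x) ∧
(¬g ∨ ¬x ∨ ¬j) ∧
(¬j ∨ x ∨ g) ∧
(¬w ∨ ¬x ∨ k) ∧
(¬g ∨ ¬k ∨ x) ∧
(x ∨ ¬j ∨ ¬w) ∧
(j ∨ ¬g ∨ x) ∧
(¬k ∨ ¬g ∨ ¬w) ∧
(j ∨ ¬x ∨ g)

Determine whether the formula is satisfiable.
No

No, the formula is not satisfiable.

No assignment of truth values to the variables can make all 21 clauses true simultaneously.

The formula is UNSAT (unsatisfiable).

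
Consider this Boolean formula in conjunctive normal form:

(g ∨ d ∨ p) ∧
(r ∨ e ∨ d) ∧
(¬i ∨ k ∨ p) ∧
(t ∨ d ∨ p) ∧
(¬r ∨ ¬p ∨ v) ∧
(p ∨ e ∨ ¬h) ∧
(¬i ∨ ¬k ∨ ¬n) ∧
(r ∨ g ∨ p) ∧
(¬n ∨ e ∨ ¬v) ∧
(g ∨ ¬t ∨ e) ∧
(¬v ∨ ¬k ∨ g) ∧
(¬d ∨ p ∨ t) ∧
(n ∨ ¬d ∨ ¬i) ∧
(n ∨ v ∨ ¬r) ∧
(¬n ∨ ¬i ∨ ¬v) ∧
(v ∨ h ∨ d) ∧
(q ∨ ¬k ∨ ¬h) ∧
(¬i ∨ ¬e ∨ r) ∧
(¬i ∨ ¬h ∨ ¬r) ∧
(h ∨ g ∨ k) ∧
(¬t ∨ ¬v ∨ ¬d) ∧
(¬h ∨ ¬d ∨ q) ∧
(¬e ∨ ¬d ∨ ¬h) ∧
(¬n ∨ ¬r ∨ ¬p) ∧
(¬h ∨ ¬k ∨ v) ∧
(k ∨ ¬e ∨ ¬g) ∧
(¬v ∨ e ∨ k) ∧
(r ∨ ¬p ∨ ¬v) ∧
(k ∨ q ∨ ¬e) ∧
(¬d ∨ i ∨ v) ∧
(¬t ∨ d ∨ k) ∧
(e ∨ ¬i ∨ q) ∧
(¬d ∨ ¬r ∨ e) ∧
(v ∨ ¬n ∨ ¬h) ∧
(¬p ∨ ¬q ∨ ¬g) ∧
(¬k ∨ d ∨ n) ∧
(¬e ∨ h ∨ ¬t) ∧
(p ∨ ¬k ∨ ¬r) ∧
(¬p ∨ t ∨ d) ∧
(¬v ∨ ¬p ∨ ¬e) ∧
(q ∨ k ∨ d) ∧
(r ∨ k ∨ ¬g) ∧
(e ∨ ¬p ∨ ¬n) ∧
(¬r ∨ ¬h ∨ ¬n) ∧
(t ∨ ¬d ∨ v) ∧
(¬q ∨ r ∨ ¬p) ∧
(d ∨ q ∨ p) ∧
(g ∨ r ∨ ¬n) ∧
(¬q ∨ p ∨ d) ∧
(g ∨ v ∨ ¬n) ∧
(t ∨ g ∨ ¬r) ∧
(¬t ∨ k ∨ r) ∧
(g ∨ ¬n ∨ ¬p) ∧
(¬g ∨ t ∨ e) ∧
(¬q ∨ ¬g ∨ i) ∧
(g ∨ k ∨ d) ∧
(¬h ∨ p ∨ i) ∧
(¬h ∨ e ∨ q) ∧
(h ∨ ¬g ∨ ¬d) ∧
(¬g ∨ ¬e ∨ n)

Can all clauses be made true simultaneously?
No

No, the formula is not satisfiable.

No assignment of truth values to the variables can make all 60 clauses true simultaneously.

The formula is UNSAT (unsatisfiable).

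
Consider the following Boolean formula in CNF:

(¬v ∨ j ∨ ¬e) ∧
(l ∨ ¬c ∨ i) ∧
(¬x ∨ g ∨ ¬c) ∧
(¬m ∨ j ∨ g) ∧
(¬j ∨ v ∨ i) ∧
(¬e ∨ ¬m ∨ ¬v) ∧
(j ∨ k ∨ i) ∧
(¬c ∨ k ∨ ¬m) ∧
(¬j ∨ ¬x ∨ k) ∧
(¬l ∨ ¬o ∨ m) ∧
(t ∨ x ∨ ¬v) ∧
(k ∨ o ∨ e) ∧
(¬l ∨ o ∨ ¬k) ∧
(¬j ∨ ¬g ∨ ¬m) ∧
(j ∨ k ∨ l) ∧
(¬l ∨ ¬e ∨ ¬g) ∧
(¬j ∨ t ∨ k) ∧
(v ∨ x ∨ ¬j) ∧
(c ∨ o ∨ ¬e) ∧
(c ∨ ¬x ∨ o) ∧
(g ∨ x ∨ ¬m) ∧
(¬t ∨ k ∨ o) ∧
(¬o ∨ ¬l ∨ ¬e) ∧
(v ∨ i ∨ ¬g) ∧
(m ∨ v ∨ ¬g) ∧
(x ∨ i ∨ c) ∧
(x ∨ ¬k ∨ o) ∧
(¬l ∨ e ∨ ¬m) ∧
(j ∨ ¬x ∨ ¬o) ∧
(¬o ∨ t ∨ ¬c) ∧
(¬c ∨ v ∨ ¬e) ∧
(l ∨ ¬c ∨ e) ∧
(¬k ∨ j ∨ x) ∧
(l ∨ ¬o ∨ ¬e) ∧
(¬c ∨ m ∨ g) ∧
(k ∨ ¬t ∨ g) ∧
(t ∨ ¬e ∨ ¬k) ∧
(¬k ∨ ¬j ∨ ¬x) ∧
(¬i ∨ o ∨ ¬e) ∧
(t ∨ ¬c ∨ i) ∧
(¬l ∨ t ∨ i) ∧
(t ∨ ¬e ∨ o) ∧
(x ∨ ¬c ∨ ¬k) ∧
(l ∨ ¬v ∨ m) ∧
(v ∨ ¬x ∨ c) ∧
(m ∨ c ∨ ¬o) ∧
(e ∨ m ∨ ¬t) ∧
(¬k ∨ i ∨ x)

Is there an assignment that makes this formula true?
No

No, the formula is not satisfiable.

No assignment of truth values to the variables can make all 48 clauses true simultaneously.

The formula is UNSAT (unsatisfiable).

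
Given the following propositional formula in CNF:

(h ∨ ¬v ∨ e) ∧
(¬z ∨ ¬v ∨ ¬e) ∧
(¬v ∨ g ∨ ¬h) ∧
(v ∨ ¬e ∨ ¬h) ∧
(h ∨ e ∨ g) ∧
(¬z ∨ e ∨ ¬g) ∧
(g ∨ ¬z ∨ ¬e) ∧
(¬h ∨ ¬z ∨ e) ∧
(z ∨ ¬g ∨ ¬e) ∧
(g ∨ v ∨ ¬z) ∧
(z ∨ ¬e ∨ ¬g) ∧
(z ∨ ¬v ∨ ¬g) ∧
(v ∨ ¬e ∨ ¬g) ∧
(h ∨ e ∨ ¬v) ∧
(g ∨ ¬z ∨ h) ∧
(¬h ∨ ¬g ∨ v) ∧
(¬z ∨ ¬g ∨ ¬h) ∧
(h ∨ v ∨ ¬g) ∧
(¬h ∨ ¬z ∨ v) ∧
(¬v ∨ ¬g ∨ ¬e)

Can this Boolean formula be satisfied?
Yes

Yes, the formula is satisfiable.

One satisfying assignment is: z=False, g=False, e=True, h=False, v=False

Verification: With this assignment, all 20 clauses evaluate to true.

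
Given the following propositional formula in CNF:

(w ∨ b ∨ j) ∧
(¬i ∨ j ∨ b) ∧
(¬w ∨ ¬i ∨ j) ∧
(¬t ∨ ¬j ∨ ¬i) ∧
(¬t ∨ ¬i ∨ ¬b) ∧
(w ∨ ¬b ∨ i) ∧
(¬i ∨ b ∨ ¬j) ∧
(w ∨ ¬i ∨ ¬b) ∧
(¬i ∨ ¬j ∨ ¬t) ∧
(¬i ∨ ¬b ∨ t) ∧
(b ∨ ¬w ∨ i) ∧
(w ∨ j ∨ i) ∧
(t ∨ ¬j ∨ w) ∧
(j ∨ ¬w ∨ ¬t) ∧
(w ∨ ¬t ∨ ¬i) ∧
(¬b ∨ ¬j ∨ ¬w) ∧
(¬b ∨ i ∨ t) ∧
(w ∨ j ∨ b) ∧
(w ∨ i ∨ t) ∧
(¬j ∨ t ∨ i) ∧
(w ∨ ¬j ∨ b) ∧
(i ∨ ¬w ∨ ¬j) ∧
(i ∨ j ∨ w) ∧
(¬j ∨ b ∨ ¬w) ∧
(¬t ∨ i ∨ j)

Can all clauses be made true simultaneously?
No

No, the formula is not satisfiable.

No assignment of truth values to the variables can make all 25 clauses true simultaneously.

The formula is UNSAT (unsatisfiable).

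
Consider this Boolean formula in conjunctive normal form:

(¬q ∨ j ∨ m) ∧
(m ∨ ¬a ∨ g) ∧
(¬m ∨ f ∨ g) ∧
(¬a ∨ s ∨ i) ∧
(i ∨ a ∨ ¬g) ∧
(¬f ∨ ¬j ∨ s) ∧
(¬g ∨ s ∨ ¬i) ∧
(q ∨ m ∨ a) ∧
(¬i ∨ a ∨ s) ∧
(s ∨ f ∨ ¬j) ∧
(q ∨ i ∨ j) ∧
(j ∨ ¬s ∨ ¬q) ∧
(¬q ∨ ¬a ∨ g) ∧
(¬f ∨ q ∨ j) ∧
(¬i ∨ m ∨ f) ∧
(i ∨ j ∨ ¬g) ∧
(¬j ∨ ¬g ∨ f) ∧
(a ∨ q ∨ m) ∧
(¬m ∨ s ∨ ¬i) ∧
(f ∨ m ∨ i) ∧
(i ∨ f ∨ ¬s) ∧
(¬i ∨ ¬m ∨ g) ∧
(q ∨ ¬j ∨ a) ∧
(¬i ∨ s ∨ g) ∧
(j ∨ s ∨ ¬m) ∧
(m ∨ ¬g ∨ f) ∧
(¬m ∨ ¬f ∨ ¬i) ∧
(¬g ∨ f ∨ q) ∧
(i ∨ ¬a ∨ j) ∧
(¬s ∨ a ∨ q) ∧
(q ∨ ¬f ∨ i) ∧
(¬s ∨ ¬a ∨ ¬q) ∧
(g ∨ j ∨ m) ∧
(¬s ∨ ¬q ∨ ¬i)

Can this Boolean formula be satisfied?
Yes

Yes, the formula is satisfiable.

One satisfying assignment is: g=False, f=True, j=True, i=False, a=False, q=True, m=False, s=True

Verification: With this assignment, all 34 clauses evaluate to true.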